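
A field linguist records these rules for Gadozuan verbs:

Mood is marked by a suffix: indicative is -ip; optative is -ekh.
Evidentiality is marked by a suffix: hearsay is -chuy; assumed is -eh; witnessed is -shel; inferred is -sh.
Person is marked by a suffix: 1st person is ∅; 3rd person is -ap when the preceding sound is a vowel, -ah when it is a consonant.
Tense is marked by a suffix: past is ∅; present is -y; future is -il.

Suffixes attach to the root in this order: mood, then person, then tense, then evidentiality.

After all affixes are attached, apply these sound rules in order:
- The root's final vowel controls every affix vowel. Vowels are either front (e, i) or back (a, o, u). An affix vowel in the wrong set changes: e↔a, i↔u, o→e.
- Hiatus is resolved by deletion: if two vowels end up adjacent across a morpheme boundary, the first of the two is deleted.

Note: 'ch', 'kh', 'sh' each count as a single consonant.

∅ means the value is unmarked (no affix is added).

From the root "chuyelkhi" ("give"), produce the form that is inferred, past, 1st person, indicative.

chuyelkhipsh

Attach mood indicative -ip → chuyelkhiip.
person = 1st person: zero marking, form stays chuyelkhiip.
tense = past: zero marking, form stays chuyelkhiip.
Attach evidentiality inferred -sh → chuyelkhiipsh.
Vowel harmony: no change.
Apply vowel deletion: chuyelkhiipsh → chuyelkhipsh.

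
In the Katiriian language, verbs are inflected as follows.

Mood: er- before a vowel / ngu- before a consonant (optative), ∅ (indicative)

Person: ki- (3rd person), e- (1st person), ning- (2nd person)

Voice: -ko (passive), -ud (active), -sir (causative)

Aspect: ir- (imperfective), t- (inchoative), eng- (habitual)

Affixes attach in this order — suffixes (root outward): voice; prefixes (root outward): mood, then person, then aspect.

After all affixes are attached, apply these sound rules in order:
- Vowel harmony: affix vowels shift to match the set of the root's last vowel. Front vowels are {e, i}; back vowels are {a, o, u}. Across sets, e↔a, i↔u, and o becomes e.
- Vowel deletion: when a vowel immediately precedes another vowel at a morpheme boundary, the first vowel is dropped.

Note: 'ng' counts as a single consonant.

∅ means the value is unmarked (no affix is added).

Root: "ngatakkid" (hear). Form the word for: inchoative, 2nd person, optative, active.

Attach mood optative ngu- (before consonant 'ng') → ngungatakkid.
Attach person 2nd person ning- → ningngungatakkid.
Attach aspect inchoative t- → tningngungatakkid.
Attach voice active -ud → tningngungatakkidud.
Apply vowel harmony: tningngungatakkidud → tningngingatakkidid.
Vowel deletion: no change.

tningngingatakkidid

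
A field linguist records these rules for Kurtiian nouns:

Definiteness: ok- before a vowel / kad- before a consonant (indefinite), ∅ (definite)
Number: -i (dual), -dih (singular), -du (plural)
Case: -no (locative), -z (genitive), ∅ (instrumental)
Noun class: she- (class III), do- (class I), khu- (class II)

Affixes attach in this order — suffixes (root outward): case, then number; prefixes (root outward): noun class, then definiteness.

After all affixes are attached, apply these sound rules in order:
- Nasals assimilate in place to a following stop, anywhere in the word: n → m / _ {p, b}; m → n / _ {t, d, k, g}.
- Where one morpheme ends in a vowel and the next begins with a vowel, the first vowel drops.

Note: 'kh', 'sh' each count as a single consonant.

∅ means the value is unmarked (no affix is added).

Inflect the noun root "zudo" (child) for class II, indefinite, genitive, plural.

kadkhuzudozdu

Attach noun class class II khu- → khuzudo.
Attach case genitive -z → khuzudoz.
Attach definiteness indefinite kad- (before consonant 'kh') → kadkhuzudoz.
Attach number plural -du → kadkhuzudozdu.
Nasal assimilation: no change.
Vowel deletion: no change.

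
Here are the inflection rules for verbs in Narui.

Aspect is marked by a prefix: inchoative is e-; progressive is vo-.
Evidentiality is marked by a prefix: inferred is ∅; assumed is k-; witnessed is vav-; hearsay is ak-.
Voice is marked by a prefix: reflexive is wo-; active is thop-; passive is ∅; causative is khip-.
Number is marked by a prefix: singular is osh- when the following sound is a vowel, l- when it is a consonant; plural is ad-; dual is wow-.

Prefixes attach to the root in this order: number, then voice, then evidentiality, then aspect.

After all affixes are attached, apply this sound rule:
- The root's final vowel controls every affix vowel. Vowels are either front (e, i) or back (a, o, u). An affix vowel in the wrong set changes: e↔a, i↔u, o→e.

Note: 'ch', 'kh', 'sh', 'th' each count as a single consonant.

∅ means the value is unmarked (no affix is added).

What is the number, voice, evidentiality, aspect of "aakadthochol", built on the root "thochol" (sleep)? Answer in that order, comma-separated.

plural, passive, hearsay, inchoative

Segment: e-ak-ad-thochol.
number: ad- → plural.
voice: ∅ → passive.
evidentiality: ak- → hearsay.
aspect: e- → inchoative.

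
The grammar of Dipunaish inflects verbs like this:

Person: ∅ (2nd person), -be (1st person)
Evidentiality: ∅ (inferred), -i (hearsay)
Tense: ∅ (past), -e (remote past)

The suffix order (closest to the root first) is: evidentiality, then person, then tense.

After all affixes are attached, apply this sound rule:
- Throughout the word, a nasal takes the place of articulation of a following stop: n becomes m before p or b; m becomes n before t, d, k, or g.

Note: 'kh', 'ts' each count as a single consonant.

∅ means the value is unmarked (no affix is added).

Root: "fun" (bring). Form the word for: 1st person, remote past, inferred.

fumbee

evidentiality = inferred: zero marking, form stays fun.
Attach person 1st person -be → funbe.
Attach tense remote past -e → funbee.
Apply nasal assimilation: funbee → fumbee.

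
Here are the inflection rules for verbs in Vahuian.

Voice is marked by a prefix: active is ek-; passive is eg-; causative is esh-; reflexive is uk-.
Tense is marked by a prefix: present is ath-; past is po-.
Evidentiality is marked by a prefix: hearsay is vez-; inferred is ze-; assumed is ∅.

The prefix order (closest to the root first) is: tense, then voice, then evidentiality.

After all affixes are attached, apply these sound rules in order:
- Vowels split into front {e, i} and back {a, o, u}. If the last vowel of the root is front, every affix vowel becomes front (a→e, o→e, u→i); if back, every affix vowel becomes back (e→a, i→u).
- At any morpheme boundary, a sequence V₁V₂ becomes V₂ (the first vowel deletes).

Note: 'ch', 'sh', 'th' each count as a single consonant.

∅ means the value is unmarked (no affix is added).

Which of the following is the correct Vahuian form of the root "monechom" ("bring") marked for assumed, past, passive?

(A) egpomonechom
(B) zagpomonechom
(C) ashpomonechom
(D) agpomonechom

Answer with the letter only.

D

Attach tense past po- → pomonechom.
Attach voice passive eg- → egpomonechom.
evidentiality = assumed: zero marking, form stays egpomonechom.
Apply vowel harmony: egpomonechom → agpomonechom.
Vowel deletion: no change.
So the correct form is agpomonechom, option (D).
(A) egpomonechom is wrong: it fails to apply the sound rule(s).
(C) ashpomonechom is wrong: it uses causative instead of passive for voice.
(B) zagpomonechom is wrong: it uses inferred instead of assumed for evidentiality.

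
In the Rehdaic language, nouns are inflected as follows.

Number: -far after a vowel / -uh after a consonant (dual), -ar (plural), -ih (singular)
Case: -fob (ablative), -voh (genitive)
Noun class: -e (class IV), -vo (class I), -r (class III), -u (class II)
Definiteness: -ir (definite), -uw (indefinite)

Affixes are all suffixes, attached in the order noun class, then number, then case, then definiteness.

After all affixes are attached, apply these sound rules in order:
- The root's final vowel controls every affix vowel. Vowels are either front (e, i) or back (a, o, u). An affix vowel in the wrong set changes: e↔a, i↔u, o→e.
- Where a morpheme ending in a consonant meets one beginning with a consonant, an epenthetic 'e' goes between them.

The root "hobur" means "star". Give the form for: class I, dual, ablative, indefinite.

Attach noun class class I -vo → hoburvo.
Attach number dual -far (after vowel 'o') → hoburvofar.
Attach case ablative -fob → hoburvofarfob.
Attach definiteness indefinite -uw → hoburvofarfobuw.
Vowel harmony: no change.
Apply epenthesis: hoburvofarfobuw → hoburevofarefobuw.

hoburevofarefobuw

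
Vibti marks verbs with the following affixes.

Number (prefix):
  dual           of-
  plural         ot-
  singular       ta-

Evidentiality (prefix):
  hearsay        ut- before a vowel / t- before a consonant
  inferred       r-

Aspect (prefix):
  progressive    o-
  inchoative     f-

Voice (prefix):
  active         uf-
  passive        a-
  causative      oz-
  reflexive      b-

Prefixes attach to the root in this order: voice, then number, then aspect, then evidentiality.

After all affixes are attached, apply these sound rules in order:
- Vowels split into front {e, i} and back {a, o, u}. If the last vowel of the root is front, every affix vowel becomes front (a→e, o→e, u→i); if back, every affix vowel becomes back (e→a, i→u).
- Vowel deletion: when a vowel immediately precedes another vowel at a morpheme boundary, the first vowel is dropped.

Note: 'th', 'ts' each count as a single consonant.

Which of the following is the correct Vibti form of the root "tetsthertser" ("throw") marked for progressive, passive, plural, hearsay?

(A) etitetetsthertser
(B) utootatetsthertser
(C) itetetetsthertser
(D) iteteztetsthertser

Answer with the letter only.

C

Attach voice passive a- → atetsthertser.
Attach number plural ot- → otatetsthertser.
Attach aspect progressive o- → ootatetsthertser.
Attach evidentiality hearsay ut- (before vowel 'o') → utootatetsthertser.
Apply vowel harmony: utootatetsthertser → iteetetetsthertser.
Apply vowel deletion: iteetetetsthertser → itetetetsthertser.
So the correct form is itetetetsthertser, option (C).
(A) etitetetsthertser is wrong: it has the affixes in the wrong order.
(B) utootatetsthertser is wrong: it fails to apply the sound rule(s).
(D) iteteztetsthertser is wrong: it uses causative instead of passive for voice.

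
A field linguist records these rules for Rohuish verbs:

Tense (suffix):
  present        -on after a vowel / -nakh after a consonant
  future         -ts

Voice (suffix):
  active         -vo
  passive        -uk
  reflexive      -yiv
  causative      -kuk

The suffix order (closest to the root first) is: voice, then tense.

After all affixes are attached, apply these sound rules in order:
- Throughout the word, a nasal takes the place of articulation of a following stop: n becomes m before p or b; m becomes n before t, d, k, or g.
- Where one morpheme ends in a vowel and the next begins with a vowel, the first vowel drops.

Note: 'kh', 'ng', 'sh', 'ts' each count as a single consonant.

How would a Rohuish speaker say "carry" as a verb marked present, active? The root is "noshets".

noshetsvon

Attach voice active -vo → noshetsvo.
Attach tense present -on (after vowel 'o') → noshetsvoon.
Nasal assimilation: no change.
Apply vowel deletion: noshetsvoon → noshetsvon.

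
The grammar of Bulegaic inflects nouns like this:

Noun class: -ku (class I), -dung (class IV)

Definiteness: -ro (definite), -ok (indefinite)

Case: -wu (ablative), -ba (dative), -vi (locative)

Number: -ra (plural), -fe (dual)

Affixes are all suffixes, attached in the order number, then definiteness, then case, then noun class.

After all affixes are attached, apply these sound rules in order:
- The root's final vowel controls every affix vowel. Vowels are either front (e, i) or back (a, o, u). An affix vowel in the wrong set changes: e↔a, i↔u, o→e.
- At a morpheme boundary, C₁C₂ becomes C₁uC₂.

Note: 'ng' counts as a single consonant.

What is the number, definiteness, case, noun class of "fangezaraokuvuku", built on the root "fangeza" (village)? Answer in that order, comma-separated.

Segment: fangeza-ra-ok-vi-ku.
number: -ra → plural.
definiteness: -ok → indefinite.
case: -vi → locative.
noun class: -ku → class I.

plural, indefinite, locative, class I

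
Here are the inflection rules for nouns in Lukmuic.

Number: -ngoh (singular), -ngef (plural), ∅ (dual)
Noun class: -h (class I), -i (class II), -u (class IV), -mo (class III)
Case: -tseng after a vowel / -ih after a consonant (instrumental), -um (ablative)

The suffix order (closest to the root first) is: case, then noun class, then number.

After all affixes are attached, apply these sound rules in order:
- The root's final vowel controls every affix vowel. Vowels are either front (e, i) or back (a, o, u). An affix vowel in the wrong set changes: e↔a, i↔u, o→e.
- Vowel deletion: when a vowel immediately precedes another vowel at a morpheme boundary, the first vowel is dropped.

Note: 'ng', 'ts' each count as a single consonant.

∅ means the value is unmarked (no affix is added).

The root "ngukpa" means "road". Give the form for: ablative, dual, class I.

Attach case ablative -um → ngukpaum.
Attach noun class class I -h → ngukpaumh.
number = dual: zero marking, form stays ngukpaumh.
Vowel harmony: no change.
Apply vowel deletion: ngukpaumh → ngukpumh.

ngukpumh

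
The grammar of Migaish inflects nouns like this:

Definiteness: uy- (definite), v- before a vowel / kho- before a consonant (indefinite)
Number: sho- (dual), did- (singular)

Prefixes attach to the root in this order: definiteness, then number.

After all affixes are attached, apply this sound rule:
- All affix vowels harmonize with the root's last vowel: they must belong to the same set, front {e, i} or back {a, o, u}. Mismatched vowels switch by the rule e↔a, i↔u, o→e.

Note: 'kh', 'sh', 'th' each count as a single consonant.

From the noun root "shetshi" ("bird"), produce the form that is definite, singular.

didiyshetshi

Attach definiteness definite uy- → uyshetshi.
Attach number singular did- → diduyshetshi.
Apply vowel harmony: diduyshetshi → didiyshetshi.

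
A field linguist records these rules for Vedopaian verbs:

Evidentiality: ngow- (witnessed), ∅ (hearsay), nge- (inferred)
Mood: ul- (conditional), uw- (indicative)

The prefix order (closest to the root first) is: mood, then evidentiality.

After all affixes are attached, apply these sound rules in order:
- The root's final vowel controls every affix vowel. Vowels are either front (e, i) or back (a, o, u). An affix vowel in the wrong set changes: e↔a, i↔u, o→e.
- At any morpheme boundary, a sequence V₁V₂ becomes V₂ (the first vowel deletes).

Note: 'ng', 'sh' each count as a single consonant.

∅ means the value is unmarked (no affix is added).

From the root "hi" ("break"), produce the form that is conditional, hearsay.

Attach mood conditional ul- → ulhi.
evidentiality = hearsay: zero marking, form stays ulhi.
Apply vowel harmony: ulhi → ilhi.
Vowel deletion: no change.

ilhi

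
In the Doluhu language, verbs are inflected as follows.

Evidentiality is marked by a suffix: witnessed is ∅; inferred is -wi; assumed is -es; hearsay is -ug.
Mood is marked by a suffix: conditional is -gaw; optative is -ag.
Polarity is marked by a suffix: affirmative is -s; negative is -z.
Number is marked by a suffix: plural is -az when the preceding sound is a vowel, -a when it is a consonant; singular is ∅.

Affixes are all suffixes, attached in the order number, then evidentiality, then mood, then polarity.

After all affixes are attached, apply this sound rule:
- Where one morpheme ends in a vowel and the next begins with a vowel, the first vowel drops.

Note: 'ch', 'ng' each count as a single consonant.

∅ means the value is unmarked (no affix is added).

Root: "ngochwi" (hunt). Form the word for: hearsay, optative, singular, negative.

number = singular: zero marking, form stays ngochwi.
Attach evidentiality hearsay -ug → ngochwiug.
Attach mood optative -ag → ngochwiugag.
Attach polarity negative -z → ngochwiugagz.
Apply vowel deletion: ngochwiugagz → ngochwugagz.

ngochwugagz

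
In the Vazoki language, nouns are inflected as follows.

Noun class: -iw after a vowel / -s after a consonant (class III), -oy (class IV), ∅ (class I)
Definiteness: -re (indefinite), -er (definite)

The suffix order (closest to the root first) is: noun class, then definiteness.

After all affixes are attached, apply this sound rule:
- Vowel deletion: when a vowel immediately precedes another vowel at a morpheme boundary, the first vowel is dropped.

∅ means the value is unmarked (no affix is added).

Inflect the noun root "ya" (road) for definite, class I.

noun class = class I: zero marking, form stays ya.
Attach definiteness definite -er → yaer.
Apply vowel deletion: yaer → yer.

yer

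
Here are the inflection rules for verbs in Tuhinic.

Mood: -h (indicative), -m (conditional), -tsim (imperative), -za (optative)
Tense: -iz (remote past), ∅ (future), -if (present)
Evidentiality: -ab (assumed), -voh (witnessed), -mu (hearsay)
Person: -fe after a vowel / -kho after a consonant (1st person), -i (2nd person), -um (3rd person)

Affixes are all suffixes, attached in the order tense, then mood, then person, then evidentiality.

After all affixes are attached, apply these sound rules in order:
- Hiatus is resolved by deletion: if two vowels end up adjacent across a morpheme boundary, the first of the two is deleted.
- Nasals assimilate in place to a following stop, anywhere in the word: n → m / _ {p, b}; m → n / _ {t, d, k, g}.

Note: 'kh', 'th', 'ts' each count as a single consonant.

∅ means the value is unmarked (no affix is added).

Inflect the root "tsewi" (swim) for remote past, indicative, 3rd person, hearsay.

tsewizhummu

Attach tense remote past -iz → tsewiiz.
Attach mood indicative -h → tsewiizh.
Attach person 3rd person -um → tsewiizhum.
Attach evidentiality hearsay -mu → tsewiizhummu.
Apply vowel deletion: tsewiizhummu → tsewizhummu.
Nasal assimilation: no change.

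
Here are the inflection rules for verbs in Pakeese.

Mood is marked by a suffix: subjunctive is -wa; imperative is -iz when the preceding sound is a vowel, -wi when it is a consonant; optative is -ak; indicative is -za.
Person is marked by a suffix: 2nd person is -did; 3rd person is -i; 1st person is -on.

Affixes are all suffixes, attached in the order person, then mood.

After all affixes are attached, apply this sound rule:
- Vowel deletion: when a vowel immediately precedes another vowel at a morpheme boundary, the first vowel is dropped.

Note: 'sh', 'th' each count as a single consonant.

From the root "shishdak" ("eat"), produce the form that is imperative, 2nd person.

Attach person 2nd person -did → shishdakdid.
Attach mood imperative -wi (after consonant 'd') → shishdakdidwi.
Vowel deletion: no change.

shishdakdidwi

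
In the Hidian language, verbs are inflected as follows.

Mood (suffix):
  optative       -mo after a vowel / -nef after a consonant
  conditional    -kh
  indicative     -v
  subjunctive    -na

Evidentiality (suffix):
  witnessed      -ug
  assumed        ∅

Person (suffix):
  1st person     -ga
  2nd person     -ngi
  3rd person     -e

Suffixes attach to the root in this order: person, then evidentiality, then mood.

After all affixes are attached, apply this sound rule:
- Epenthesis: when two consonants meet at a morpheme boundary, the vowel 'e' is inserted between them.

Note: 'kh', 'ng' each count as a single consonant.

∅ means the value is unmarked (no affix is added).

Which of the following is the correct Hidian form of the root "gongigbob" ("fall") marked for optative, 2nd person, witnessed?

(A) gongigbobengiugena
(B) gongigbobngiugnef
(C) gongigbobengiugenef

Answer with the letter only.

C

Attach person 2nd person -ngi → gongigbobngi.
Attach evidentiality witnessed -ug → gongigbobngiug.
Attach mood optative -nef (after consonant 'g') → gongigbobngiugnef.
Apply epenthesis: gongigbobngiugnef → gongigbobengiugenef.
So the correct form is gongigbobengiugenef, option (C).
(A) gongigbobengiugena is wrong: it uses subjunctive instead of optative for mood.
(B) gongigbobngiugnef is wrong: it fails to apply the sound rule(s).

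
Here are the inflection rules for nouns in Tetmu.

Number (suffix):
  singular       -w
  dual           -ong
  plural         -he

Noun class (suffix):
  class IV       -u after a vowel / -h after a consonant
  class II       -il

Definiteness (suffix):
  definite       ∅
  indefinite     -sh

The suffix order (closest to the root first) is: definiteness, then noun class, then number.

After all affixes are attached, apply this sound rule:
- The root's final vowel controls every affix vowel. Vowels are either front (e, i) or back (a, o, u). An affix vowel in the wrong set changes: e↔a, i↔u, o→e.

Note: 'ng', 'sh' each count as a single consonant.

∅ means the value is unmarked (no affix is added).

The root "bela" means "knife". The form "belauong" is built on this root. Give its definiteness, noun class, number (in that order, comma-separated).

definite, class IV, dual

Segment: bela-u-ong.
definiteness: ∅ → definite.
noun class: -u/h → class IV.
number: -ong → dual.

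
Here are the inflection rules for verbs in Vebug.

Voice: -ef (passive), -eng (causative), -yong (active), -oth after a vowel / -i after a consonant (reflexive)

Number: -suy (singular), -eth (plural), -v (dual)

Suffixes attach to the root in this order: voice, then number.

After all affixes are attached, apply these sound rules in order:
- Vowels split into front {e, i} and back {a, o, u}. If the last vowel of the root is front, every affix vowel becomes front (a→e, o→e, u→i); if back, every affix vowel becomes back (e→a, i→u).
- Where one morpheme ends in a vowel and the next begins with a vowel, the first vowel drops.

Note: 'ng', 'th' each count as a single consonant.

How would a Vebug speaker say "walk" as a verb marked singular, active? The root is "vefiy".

Attach voice active -yong → vefiyyong.
Attach number singular -suy → vefiyyongsuy.
Apply vowel harmony: vefiyyongsuy → vefiyyengsiy.
Vowel deletion: no change.

vefiyyengsiy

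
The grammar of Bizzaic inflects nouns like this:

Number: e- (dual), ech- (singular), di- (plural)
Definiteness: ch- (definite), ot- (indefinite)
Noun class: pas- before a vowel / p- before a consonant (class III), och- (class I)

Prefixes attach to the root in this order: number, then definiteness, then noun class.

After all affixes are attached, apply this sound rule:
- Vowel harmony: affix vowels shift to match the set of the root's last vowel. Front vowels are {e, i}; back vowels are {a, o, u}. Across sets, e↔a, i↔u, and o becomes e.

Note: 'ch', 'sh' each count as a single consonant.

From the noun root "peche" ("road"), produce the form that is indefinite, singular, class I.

Attach number singular ech- → echpeche.
Attach definiteness indefinite ot- → otechpeche.
Attach noun class class I och- → ochotechpeche.
Apply vowel harmony: ochotechpeche → echetechpeche.

echetechpeche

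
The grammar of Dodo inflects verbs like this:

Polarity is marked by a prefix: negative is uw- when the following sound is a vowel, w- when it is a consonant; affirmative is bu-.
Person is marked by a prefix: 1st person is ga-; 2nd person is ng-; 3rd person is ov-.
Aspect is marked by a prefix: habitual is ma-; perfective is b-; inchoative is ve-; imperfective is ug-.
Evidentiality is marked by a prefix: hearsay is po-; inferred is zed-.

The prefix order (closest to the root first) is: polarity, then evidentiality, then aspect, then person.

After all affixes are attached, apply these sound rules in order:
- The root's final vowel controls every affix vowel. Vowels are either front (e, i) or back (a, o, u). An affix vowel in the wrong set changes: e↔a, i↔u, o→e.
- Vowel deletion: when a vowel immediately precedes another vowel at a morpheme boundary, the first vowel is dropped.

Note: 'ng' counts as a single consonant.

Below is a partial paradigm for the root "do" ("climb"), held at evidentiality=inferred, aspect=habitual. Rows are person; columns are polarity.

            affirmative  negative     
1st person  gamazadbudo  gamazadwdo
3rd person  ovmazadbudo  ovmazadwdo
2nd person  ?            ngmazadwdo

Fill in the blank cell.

Attach polarity affirmative bu- → budo.
Attach evidentiality inferred zed- → zedbudo.
Attach aspect habitual ma- → mazedbudo.
Attach person 2nd person ng- → ngmazedbudo.
Apply vowel harmony: ngmazedbudo → ngmazadbudo.
Vowel deletion: no change.

ngmazadbudo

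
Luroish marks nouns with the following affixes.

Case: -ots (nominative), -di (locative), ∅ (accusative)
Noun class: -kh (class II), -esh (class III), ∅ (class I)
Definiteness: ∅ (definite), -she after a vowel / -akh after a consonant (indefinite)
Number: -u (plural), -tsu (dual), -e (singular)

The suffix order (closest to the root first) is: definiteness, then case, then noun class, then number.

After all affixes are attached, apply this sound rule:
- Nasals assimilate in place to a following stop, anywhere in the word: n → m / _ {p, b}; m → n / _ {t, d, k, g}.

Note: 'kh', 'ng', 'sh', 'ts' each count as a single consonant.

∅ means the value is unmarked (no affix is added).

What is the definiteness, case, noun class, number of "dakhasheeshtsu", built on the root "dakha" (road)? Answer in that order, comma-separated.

indefinite, accusative, class III, dual

Segment: dakha-she-esh-tsu.
definiteness: -she/akh → indefinite.
case: ∅ → accusative.
noun class: -esh → class III.
number: -tsu → dual.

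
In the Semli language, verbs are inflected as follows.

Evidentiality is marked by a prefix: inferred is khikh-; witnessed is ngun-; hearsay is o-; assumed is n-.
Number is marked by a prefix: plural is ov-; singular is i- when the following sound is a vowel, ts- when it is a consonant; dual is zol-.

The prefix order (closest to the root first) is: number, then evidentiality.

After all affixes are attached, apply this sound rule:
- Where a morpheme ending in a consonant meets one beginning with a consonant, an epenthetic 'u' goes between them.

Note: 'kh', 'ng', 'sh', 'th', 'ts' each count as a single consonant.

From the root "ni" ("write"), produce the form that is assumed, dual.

nuzoluni

Attach number dual zol- → zolni.
Attach evidentiality assumed n- → nzolni.
Apply epenthesis: nzolni → nuzoluni.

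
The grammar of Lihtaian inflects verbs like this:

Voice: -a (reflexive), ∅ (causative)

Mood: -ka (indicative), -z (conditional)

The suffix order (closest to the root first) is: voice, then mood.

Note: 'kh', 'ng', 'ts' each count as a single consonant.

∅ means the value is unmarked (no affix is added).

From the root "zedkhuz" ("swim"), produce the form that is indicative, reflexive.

Attach voice reflexive -a → zedkhuza.
Attach mood indicative -ka → zedkhuzaka.

zedkhuzaka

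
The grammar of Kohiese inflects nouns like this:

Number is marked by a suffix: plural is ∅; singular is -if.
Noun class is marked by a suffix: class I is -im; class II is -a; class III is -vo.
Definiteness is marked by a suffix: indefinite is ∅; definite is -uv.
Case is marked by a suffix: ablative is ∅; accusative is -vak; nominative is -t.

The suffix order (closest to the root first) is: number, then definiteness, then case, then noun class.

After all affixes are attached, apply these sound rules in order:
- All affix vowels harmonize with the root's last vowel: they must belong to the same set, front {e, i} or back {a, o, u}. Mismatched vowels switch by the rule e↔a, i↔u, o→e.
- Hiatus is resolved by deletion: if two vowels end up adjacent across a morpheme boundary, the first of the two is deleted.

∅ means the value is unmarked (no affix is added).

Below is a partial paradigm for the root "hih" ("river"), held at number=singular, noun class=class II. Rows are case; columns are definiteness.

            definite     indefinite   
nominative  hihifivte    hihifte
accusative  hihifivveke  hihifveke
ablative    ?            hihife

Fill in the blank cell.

hihifive

Attach number singular -if → hihif.
Attach definiteness definite -uv → hihifuv.
case = ablative: zero marking, form stays hihifuv.
Attach noun class class II -a → hihifuva.
Apply vowel harmony: hihifuva → hihifive.
Vowel deletion: no change.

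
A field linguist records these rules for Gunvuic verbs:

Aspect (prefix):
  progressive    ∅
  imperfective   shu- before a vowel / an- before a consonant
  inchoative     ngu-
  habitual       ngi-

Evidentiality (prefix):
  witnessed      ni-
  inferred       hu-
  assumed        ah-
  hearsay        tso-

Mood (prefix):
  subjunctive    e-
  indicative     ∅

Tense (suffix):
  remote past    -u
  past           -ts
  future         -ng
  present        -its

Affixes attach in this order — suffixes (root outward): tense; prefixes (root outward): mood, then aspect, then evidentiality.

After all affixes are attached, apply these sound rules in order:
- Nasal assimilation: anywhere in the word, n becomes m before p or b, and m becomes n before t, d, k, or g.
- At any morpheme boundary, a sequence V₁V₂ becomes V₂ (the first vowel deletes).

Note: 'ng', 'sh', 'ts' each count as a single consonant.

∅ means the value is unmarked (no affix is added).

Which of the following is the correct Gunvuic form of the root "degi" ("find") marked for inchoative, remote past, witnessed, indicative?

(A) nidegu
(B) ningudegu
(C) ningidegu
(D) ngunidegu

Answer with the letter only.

mood = indicative: zero marking, form stays degi.
Attach aspect inchoative ngu- → ngudegi.
Attach tense remote past -u → ngudegiu.
Attach evidentiality witnessed ni- → ningudegiu.
Nasal assimilation: no change.
Apply vowel deletion: ningudegiu → ningudegu.
So the correct form is ningudegu, option (B).
(C) ningidegu is wrong: it uses habitual instead of inchoative for aspect.
(A) nidegu is wrong: it uses progressive instead of inchoative for aspect.
(D) ngunidegu is wrong: it has the affixes in the wrong order.

B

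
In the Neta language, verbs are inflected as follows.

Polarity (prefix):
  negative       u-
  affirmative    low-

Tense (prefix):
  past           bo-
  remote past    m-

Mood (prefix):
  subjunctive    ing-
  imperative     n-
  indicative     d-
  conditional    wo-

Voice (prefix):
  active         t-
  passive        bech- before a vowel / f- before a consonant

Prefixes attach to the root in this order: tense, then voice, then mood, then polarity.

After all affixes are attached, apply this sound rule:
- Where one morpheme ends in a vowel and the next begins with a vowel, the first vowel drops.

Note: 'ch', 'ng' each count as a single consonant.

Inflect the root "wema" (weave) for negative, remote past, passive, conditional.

uwofmwema

Attach tense remote past m- → mwema.
Attach voice passive f- (before consonant 'm') → fmwema.
Attach mood conditional wo- → wofmwema.
Attach polarity negative u- → uwofmwema.
Vowel deletion: no change.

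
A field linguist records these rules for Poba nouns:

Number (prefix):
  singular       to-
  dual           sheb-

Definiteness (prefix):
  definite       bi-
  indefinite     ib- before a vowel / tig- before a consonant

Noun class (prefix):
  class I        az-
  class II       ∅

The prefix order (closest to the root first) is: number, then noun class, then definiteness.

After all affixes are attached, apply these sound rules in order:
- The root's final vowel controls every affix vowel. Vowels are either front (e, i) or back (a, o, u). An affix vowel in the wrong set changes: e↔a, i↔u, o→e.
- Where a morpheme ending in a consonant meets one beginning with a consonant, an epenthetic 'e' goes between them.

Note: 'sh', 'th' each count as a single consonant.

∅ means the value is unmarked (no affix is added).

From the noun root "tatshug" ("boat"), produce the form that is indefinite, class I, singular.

ubazetotatshug

Attach number singular to- → totatshug.
Attach noun class class I az- → aztotatshug.
Attach definiteness indefinite ib- (before vowel 'a') → ibaztotatshug.
Apply vowel harmony: ibaztotatshug → ubaztotatshug.
Apply epenthesis: ubaztotatshug → ubazetotatshug.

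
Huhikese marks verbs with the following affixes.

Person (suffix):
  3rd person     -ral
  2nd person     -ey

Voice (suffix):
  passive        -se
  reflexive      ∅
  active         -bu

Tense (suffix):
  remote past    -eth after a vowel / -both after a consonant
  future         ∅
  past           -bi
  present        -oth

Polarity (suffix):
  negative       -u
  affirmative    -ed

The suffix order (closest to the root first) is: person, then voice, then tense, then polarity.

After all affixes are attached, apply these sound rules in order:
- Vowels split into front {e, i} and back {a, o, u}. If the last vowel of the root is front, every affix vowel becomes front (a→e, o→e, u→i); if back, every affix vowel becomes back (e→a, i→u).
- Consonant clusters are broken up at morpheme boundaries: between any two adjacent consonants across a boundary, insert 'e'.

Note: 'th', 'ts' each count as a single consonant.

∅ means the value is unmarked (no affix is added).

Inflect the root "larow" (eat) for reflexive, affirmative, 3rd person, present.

Attach person 3rd person -ral → larowral.
voice = reflexive: zero marking, form stays larowral.
Attach tense present -oth → larowraloth.
Attach polarity affirmative -ed → larowralothed.
Apply vowel harmony: larowralothed → larowralothad.
Apply epenthesis: larowralothad → laroweralothad.

laroweralothad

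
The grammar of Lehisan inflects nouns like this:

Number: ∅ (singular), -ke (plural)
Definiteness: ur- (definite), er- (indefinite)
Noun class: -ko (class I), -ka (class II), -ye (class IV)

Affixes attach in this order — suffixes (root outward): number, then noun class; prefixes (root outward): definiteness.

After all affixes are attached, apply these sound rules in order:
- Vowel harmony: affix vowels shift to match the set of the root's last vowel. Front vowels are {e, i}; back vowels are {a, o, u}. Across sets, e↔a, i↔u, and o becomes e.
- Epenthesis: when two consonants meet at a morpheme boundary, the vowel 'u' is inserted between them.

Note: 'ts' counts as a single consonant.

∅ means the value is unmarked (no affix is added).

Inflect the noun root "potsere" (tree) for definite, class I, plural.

irupotserekeke

Attach number plural -ke → potsereke.
Attach noun class class I -ko → potserekeko.
Attach definiteness definite ur- → urpotserekeko.
Apply vowel harmony: urpotserekeko → irpotserekeke.
Apply epenthesis: irpotserekeke → irupotserekeke.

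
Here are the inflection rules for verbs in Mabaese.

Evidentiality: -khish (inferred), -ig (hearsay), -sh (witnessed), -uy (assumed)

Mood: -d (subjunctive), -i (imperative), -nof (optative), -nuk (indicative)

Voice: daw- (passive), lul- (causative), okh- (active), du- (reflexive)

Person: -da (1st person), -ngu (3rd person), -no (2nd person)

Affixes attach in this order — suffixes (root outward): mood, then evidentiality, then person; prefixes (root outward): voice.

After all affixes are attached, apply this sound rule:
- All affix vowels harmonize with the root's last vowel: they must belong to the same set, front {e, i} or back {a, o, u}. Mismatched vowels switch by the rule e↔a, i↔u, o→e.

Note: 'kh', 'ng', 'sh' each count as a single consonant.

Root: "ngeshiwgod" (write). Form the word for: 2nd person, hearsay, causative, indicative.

Attach mood indicative -nuk → ngeshiwgodnuk.
Attach evidentiality hearsay -ig → ngeshiwgodnukig.
Attach voice causative lul- → lulngeshiwgodnukig.
Attach person 2nd person -no → lulngeshiwgodnukigno.
Apply vowel harmony: lulngeshiwgodnukigno → lulngeshiwgodnukugno.

lulngeshiwgodnukugno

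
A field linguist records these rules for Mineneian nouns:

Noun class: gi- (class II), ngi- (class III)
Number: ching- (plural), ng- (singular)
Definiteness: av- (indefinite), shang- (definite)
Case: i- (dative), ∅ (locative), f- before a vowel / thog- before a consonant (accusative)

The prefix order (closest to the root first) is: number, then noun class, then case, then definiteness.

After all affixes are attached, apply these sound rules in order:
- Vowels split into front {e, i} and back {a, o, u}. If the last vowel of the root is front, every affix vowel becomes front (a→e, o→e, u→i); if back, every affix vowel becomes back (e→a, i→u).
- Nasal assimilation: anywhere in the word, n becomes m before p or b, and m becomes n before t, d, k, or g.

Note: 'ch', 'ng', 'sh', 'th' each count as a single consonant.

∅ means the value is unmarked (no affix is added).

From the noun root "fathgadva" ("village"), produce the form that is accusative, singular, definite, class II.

shangthoggungfathgadva

Attach number singular ng- → ngfathgadva.
Attach noun class class II gi- → gingfathgadva.
Attach case accusative thog- (before consonant 'g') → thoggingfathgadva.
Attach definiteness definite shang- → shangthoggingfathgadva.
Apply vowel harmony: shangthoggingfathgadva → shangthoggungfathgadva.
Nasal assimilation: no change.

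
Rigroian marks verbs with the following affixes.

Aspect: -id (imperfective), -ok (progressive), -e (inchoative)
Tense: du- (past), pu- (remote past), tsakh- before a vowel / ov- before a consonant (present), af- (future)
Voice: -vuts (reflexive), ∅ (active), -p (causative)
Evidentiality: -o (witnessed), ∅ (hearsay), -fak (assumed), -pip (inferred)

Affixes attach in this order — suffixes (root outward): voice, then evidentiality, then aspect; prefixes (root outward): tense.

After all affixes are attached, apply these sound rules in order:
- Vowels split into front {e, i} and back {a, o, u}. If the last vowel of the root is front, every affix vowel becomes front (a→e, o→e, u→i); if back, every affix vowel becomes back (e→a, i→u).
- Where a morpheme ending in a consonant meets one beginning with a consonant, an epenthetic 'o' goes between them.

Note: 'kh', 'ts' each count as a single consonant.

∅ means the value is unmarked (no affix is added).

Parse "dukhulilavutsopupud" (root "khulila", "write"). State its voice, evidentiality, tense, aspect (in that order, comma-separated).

Segment: du-khulila-vuts-pip-id.
voice: -vuts → reflexive.
evidentiality: -pip → inferred.
tense: du- → past.
aspect: -id → imperfective.

reflexive, inferred, past, imperfective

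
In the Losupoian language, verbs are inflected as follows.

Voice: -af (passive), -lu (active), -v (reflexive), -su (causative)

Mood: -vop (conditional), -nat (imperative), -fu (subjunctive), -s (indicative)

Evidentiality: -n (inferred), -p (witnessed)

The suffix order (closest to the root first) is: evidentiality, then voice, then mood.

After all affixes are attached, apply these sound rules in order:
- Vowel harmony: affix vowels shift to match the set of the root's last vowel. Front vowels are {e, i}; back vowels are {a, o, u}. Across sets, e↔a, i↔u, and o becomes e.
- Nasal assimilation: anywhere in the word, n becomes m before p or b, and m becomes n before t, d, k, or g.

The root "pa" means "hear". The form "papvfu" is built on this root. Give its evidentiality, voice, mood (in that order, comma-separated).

witnessed, reflexive, subjunctive

Segment: pa-p-v-fu.
evidentiality: -p → witnessed.
voice: -v → reflexive.
mood: -fu → subjunctive.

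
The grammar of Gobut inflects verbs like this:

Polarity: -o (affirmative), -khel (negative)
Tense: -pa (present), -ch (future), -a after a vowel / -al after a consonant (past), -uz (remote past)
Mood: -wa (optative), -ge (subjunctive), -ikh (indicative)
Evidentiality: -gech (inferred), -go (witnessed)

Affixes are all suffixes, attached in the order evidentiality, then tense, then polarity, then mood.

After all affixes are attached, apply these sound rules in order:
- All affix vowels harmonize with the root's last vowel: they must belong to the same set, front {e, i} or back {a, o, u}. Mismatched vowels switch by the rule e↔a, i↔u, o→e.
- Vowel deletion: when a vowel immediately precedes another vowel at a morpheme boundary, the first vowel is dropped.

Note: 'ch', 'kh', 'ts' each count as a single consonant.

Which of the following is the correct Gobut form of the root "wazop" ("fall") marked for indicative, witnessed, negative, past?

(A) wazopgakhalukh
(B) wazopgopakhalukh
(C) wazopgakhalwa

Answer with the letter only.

A

Attach evidentiality witnessed -go → wazopgo.
Attach tense past -a (after vowel 'o') → wazopgoa.
Attach polarity negative -khel → wazopgoakhel.
Attach mood indicative -ikh → wazopgoakhelikh.
Apply vowel harmony: wazopgoakhelikh → wazopgoakhalukh.
Apply vowel deletion: wazopgoakhalukh → wazopgakhalukh.
So the correct form is wazopgakhalukh, option (A).
(C) wazopgakhalwa is wrong: it uses optative instead of indicative for mood.
(B) wazopgopakhalukh is wrong: it uses present instead of past for tense.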